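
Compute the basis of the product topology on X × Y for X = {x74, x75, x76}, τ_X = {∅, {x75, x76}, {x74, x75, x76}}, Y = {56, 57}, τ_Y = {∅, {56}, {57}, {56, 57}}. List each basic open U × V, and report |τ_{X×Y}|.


Basis B = {∅ × ∅, {x75, x76} × {56}, {x75, x76} × {57}, {x74, x75, x76} × {56}, {x74, x75, x76} × {57}, {x75, x76} × {56, 57}, {x74, x75, x76} × {56, 57}}; |τ_{X×Y}| = 9.

Enumerate products U × V with U ∈ τ_X, V ∈ τ_Y (deduplicated):
  ∅ × ∅ = {} (∅)
  {x75, x76} × {56} = {(x75,56), (x76,56)}
  {x75, x76} × {57} = {(x75,57), (x76,57)}
  {x74, x75, x76} × {56} = {(x74,56), (x75,56), (x76,56)}
  {x74, x75, x76} × {57} = {(x74,57), (x75,57), (x76,57)}
  {x75, x76} × {56, 57} = {(x75,56), (x75,57), (x76,56), (x76,57)}
  {x74, x75, x76} × {56, 57} = {(x74,56), (x74,57), (x75,56), (x75,57), (x76,56), (x76,57)}
These 7 distinct sets form the basis B.
Close under arbitrary unions to get τ_{X×Y}; counting gives |τ_{X×Y}| = 9.


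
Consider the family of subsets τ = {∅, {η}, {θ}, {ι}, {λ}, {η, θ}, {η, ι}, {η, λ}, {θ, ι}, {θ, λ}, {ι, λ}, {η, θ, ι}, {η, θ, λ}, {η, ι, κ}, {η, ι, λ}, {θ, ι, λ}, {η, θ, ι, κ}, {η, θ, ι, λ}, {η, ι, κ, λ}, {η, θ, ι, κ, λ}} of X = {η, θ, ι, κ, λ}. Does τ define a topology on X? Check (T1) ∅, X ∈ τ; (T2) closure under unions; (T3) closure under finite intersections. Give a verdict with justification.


τ IS a topology on X.

Axiom (T1): ∅ ∈ τ? Yes; X ∈ τ? Yes.
Axiom (T2/T3): check pairwise unions and intersections of members of τ.
All pairwise intersections and unions checked — each lies in τ. Therefore τ satisfies (T1), (T2), (T3): it IS a topology on X.


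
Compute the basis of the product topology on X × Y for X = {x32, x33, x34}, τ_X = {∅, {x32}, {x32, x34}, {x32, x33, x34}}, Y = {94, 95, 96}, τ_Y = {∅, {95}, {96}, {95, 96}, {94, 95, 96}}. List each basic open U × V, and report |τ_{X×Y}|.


Basis B = {∅ × ∅, {x32} × {95}, {x32} × {96}, {x32} × {95, 96}, {x32, x34} × {95}, {x32, x34} × {96}, {x32} × {94, 95, 96}, {x32, x33, x34} × {95}, {x32, x33, x34} × {96}, {x32, x34} × {95, 96}, {x32, x34} × {94, 95, 96}, {x32, x33, x34} × {95, 96}, {x32, x33, x34} × {94, 95, 96}}; |τ_{X×Y}| = 30.

Enumerate products U × V with U ∈ τ_X, V ∈ τ_Y (deduplicated):
  ∅ × ∅ = {} (∅)
  {x32} × {95} = {(x32,95)}
  {x32} × {96} = {(x32,96)}
  {x32} × {95, 96} = {(x32,95), (x32,96)}
  {x32, x34} × {95} = {(x32,95), (x34,95)}
  {x32, x34} × {96} = {(x32,96), (x34,96)}
  {x32} × {94, 95, 96} = {(x32,94), (x32,95), (x32,96)}
  {x32, x33, x34} × {95} = {(x32,95), (x33,95), (x34,95)}
  {x32, x33, x34} × {96} = {(x32,96), (x33,96), (x34,96)}
  {x32, x34} × {95, 96} = {(x32,95), (x32,96), (x34,95), (x34,96)}
  {x32, x34} × {94, 95, 96} = {(x32,94), (x32,95), (x32,96), (x34,94), (x34,95), (x34,96)}
  {x32, x33, x34} × {95, 96} = {(x32,95), (x32,96), (x33,95), (x33,96), (x34,95), (x34,96)}
  {x32, x33, x34} × {94, 95, 96} = {(x32,94), (x32,95), (x32,96), (x33,94), (x33,95), (x33,96), (x34,94), (x34,95), (x34,96)}
These 13 distinct sets form the basis B.
Close under arbitrary unions to get τ_{X×Y}; counting gives |τ_{X×Y}| = 30.


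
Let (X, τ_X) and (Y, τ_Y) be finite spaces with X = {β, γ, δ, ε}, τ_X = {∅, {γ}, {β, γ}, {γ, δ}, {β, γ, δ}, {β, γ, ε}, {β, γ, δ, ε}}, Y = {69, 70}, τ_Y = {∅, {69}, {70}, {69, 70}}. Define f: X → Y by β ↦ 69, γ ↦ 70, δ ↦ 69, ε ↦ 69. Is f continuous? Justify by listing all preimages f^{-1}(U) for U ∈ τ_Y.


f is NOT continuous.

Compute f^{-1}(U) for each U ∈ τ_Y:
  U = ∅: f^{-1}(U) = ∅ ∈ τ_X ✓.
  U = {69}: f^{-1}(U) = {β, δ, ε} ∉ τ_X ✗.
  U = {70}: f^{-1}(U) = {γ} ∈ τ_X ✓.
  U = {69, 70}: f^{-1}(U) = {β, γ, δ, ε} ∈ τ_X ✓.
Found U = {69} with f^{-1}(U) = {β, δ, ε} not in τ_X. Therefore f is NOT continuous.


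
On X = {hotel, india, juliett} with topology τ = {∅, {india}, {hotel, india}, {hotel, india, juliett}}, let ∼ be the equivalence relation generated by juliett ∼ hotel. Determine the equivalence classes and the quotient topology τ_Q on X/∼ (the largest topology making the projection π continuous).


X/∼ = {[hotel=juliett], [india]}; |τ_Q| = 3.

Equivalence classes: [hotel=juliett], [india].
Quotient map π: X → X/∼ sends hotel ↦ [hotel=juliett], india ↦ [india], juliett ↦ [hotel=juliett].
For each subset V ⊆ X/∼, compute π^{-1}(V) ⊆ X and check whether π^{-1}(V) ∈ τ. V is open in τ_Q iff π^{-1}(V) ∈ τ.
  V = {}: π^{-1}(V) = ∅ ∈ τ ✓.
  V = {[hotel=juliett]}: π^{-1}(V) = {hotel, juliett} ∉ τ ✗.
  V = {[india]}: π^{-1}(V) = {india} ∈ τ ✓.
  V = {[hotel=juliett], [india]}: π^{-1}(V) = {hotel, india, juliett} ∈ τ ✓.
Open sets in the quotient: τ_Q = {{}, {[india]}, {[hotel=juliett], [india]}} (3 elements).


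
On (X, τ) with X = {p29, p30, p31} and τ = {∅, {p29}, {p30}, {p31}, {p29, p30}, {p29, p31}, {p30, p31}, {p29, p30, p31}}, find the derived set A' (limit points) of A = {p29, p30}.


A' = ∅

For each x ∈ X, list the open sets U ∈ τ with x ∈ U, then check whether U ∩ (A ∖ {x}) ≠ ∅ for every such U.
  x = p29: open {p29} ∋ x has {p29} ∩ (A ∖ {p29}) = ∅, so x is NOT a limit point.
  x = p30: open {p30} ∋ x has {p30} ∩ (A ∖ {p30}) = ∅, so x is NOT a limit point.
  x = p31: open {p31} ∋ x has {p31} ∩ (A ∖ {p31}) = ∅, so x is NOT a limit point.
Collecting: A' = ∅.


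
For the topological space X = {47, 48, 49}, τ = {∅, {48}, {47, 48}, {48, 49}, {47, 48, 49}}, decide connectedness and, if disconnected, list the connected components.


(X, τ) is connected.

Find clopen sets (U ∈ τ with X ∖ U ∈ τ):
  U = ∅, X ∖ U = {47, 48, 49} — both open, so U is clopen.
  U = {47, 48, 49}, X ∖ U = ∅ — both open, so U is clopen.
Only trivial clopens (∅ and X) exist, so (X, τ) is connected.
Compute connected components by grouping points that agree on all clopens:
  component: {47, 48, 49}


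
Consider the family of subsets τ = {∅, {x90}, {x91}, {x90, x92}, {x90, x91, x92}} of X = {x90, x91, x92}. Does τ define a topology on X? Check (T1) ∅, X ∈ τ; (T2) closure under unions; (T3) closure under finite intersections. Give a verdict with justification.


τ is NOT a topology on X.

Axiom (T1): ∅ ∈ τ? Yes; X ∈ τ? Yes.
Axiom (T2/T3): check pairwise unions and intersections of members of τ.
Counterexample for (T2): {x90} ∪ {x91} = {x90, x91} ∉ τ. Therefore τ is NOT a topology.


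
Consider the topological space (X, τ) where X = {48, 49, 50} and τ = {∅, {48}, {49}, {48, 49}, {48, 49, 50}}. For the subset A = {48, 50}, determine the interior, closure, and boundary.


int(A) = {48}, cl(A) = {48, 50}, ∂A = {50}.

Closed sets in (X, τ) are complements of opens:
  closed(X, τ) = {∅, {50}, {48, 50}, {49, 50}, {48, 49, 50}}.
int(A) = ⋃ {U ∈ τ : U ⊆ A}. Opens contained in A: ∅, {48}.
Taking the union of these: int(A) = {48}.
cl(A) = ⋂ {C closed : A ⊆ C}. Closed sets containing A: {48, 50}, {48, 49, 50}.
Intersecting these: cl(A) = {48, 50}.
∂A = cl(A) ∖ int(A) = {48, 50} ∖ {48} = {50}.


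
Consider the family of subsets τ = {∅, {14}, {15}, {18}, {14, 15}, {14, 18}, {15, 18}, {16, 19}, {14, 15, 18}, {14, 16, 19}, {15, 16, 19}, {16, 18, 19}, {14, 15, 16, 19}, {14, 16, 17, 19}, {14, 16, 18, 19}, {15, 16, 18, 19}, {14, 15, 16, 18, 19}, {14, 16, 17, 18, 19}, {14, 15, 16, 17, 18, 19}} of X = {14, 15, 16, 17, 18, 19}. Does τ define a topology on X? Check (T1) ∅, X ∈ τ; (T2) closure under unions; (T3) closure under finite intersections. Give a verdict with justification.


τ is NOT a topology on X.

Axiom (T1): ∅ ∈ τ? Yes; X ∈ τ? Yes.
Axiom (T2/T3): check pairwise unions and intersections of members of τ.
Counterexample for (T2): {15} ∪ {14, 16, 17, 19} = {14, 15, 16, 17, 19} ∉ τ. Therefore τ is NOT a topology.


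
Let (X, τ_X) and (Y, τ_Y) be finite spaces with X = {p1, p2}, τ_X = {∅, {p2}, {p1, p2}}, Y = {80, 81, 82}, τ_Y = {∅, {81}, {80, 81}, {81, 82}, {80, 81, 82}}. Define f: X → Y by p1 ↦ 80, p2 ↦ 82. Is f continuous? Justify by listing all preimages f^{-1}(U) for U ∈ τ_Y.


f is NOT continuous.

Compute f^{-1}(U) for each U ∈ τ_Y:
  U = ∅: f^{-1}(U) = ∅ ∈ τ_X ✓.
  U = {81}: f^{-1}(U) = ∅ ∈ τ_X ✓.
  U = {80, 81}: f^{-1}(U) = {p1} ∉ τ_X ✗.
  U = {81, 82}: f^{-1}(U) = {p2} ∈ τ_X ✓.
  U = {80, 81, 82}: f^{-1}(U) = {p1, p2} ∈ τ_X ✓.
Found U = {80, 81} with f^{-1}(U) = {p1} not in τ_X. Therefore f is NOT continuous.


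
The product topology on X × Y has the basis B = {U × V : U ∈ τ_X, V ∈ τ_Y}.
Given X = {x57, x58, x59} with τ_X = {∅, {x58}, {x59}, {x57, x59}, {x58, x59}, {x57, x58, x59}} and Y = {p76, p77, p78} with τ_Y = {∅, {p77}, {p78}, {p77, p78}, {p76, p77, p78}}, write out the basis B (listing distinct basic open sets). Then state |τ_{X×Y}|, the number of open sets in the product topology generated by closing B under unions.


Basis B = {∅ × ∅, {x58} × {p77}, {x58} × {p78}, {x59} × {p77}, {x59} × {p78}, {x57, x59} × {p77}, {x57, x59} × {p78}, {x58} × {p77, p78}, {x58, x59} × {p77}, {x58, x59} × {p78}, {x59} × {p77, p78}, {x57, x58, x59} × {p77}, {x57, x58, x59} × {p78}, {x58} × {p76, p77, p78}, {x59} × {p76, p77, p78}, {x57, x59} × {p77, p78}, {x58, x59} × {p77, p78}, {x57, x59} × {p76, p77, p78}, {x57, x58, x59} × {p77, p78}, {x58, x59} × {p76, p77, p78}, {x57, x58, x59} × {p76, p77, p78}}; |τ_{X×Y}| = 70.

Enumerate products U × V with U ∈ τ_X, V ∈ τ_Y (deduplicated):
  ∅ × ∅ = {} (∅)
  {x58} × {p77} = {(x58,p77)}
  {x58} × {p78} = {(x58,p78)}
  {x59} × {p77} = {(x59,p77)}
  {x59} × {p78} = {(x59,p78)}
  {x57, x59} × {p77} = {(x57,p77), (x59,p77)}
  {x57, x59} × {p78} = {(x57,p78), (x59,p78)}
  {x58} × {p77, p78} = {(x58,p77), (x58,p78)}
  {x58, x59} × {p77} = {(x58,p77), (x59,p77)}
  {x58, x59} × {p78} = {(x58,p78), (x59,p78)}
  {x59} × {p77, p78} = {(x59,p77), (x59,p78)}
  {x57, x58, x59} × {p77} = {(x57,p77), (x58,p77), (x59,p77)}
  {x57, x58, x59} × {p78} = {(x57,p78), (x58,p78), (x59,p78)}
  {x58} × {p76, p77, p78} = {(x58,p76), (x58,p77), (x58,p78)}
  {x59} × {p76, p77, p78} = {(x59,p76), (x59,p77), (x59,p78)}
  {x57, x59} × {p77, p78} = {(x57,p77), (x57,p78), (x59,p77), (x59,p78)}
  {x58, x59} × {p77, p78} = {(x58,p77), (x58,p78), (x59,p77), (x59,p78)}
  {x57, x59} × {p76, p77, p78} = {(x57,p76), (x57,p77), (x57,p78), (x59,p76), (x59,p77), (x59,p78)}
  {x57, x58, x59} × {p77, p78} = {(x57,p77), (x57,p78), (x58,p77), (x58,p78), (x59,p77), (x59,p78)}
  {x58, x59} × {p76, p77, p78} = {(x58,p76), (x58,p77), (x58,p78), (x59,p76), (x59,p77), (x59,p78)}
  {x57, x58, x59} × {p76, p77, p78} = {(x57,p76), (x57,p77), (x57,p78), (x58,p76), (x58,p77), (x58,p78), (x59,p76), (x59,p77), (x59,p78)}
These 21 distinct sets form the basis B.
Close under arbitrary unions to get τ_{X×Y}; counting gives |τ_{X×Y}| = 70.


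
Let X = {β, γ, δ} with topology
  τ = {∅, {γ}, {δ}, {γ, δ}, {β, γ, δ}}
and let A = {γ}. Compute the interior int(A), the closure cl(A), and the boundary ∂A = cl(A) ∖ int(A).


int(A) = {γ}, cl(A) = {β, γ}, ∂A = {β}.

Closed sets in (X, τ) are complements of opens:
  closed(X, τ) = {∅, {β}, {β, γ}, {β, δ}, {β, γ, δ}}.
int(A) = ⋃ {U ∈ τ : U ⊆ A}. Opens contained in A: ∅, {γ}.
Taking the union of these: int(A) = {γ}.
cl(A) = ⋂ {C closed : A ⊆ C}. Closed sets containing A: {β, γ}, {β, γ, δ}.
Intersecting these: cl(A) = {β, γ}.
∂A = cl(A) ∖ int(A) = {β, γ} ∖ {γ} = {β}.


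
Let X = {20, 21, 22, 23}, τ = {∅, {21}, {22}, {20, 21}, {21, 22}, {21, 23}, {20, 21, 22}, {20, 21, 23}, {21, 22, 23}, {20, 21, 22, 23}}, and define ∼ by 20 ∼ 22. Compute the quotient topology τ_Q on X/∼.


X/∼ = {[20=22], [21], [23]}; |τ_Q| = 5.

Equivalence classes: [20=22], [21], [23].
Quotient map π: X → X/∼ sends 20 ↦ [20=22], 21 ↦ [21], 22 ↦ [20=22], 23 ↦ [23].
For each subset V ⊆ X/∼, compute π^{-1}(V) ⊆ X and check whether π^{-1}(V) ∈ τ. V is open in τ_Q iff π^{-1}(V) ∈ τ.
  V = {}: π^{-1}(V) = ∅ ∈ τ ✓.
  V = {[20=22]}: π^{-1}(V) = {20, 22} ∉ τ ✗.
  V = {[21]}: π^{-1}(V) = {21} ∈ τ ✓.
  V = {[20=22], [21]}: π^{-1}(V) = {20, 21, 22} ∈ τ ✓.
  V = {[23]}: π^{-1}(V) = {23} ∉ τ ✗.
  V = {[20=22], [23]}: π^{-1}(V) = {20, 22, 23} ∉ τ ✗.
  V = {[21], [23]}: π^{-1}(V) = {21, 23} ∈ τ ✓.
  V = {[20=22], [21], [23]}: π^{-1}(V) = {20, 21, 22, 23} ∈ τ ✓.
Open sets in the quotient: τ_Q = {{}, {[21]}, {[20=22], [21]}, {[21], [23]}, {[20=22], [21], [23]}} (5 elements).


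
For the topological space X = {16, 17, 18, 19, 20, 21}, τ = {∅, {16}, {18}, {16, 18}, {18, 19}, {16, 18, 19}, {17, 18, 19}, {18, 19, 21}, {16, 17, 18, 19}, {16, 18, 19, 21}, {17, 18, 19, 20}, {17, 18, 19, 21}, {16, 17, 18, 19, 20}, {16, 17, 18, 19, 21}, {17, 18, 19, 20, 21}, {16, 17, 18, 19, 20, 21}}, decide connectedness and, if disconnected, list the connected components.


(X, τ) is disconnected; components = [{16}, {17, 18, 19, 20, 21}].

Find clopen sets (U ∈ τ with X ∖ U ∈ τ):
  U = ∅, X ∖ U = {16, 17, 18, 19, 20, 21} — both open, so U is clopen.
  U = {16}, X ∖ U = {17, 18, 19, 20, 21} — both open, so U is clopen.
  U = {17, 18, 19, 20, 21}, X ∖ U = {16} — both open, so U is clopen.
  U = {16, 17, 18, 19, 20, 21}, X ∖ U = ∅ — both open, so U is clopen.
Nontrivial clopen(s) exist: e.g. {17, 18, 19, 20, 21}. So (X, τ) is disconnected.
Compute connected components by grouping points that agree on all clopens:
  component: {16}
  component: {17, 18, 19, 20, 21}


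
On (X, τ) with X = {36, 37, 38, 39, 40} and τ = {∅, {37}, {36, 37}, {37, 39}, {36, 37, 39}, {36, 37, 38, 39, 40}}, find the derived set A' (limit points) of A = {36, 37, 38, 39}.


A' = {36, 38, 39, 40}

For each x ∈ X, list the open sets U ∈ τ with x ∈ U, then check whether U ∩ (A ∖ {x}) ≠ ∅ for every such U.
  x = 36: opens ∋ x are {36, 37}, {36, 37, 39}, {36, 37, 38, 39, 40}; each meets A ∖ {36}, so x IS a limit point.
  x = 37: open {37} ∋ x has {37} ∩ (A ∖ {37}) = ∅, so x is NOT a limit point.
  x = 38: opens ∋ x are {36, 37, 38, 39, 40}; each meets A ∖ {38}, so x IS a limit point.
  x = 39: opens ∋ x are {37, 39}, {36, 37, 39}, {36, 37, 38, 39, 40}; each meets A ∖ {39}, so x IS a limit point.
  x = 40: opens ∋ x are {36, 37, 38, 39, 40}; each meets A ∖ {40}, so x IS a limit point.
Collecting: A' = {36, 38, 39, 40}.


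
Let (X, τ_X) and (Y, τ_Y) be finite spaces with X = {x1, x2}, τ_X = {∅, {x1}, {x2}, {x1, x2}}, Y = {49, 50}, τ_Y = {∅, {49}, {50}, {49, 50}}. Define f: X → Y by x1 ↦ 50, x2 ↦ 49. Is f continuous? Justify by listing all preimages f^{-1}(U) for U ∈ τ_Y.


f IS continuous.

Compute f^{-1}(U) for each U ∈ τ_Y:
  U = ∅: f^{-1}(U) = ∅ ∈ τ_X ✓.
  U = {49}: f^{-1}(U) = {x2} ∈ τ_X ✓.
  U = {50}: f^{-1}(U) = {x1} ∈ τ_X ✓.
  U = {49, 50}: f^{-1}(U) = {x1, x2} ∈ τ_X ✓.
Every preimage lies in τ_X, so f IS continuous.


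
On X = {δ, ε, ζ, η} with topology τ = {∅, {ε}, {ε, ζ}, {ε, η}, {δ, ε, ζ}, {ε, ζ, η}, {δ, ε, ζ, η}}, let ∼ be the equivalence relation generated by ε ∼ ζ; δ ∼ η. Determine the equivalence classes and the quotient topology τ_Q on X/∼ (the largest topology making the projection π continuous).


X/∼ = {[δ=η], [ε=ζ]}; |τ_Q| = 3.

Equivalence classes: [δ=η], [ε=ζ].
Quotient map π: X → X/∼ sends δ ↦ [δ=η], ε ↦ [ε=ζ], ζ ↦ [ε=ζ], η ↦ [δ=η].
For each subset V ⊆ X/∼, compute π^{-1}(V) ⊆ X and check whether π^{-1}(V) ∈ τ. V is open in τ_Q iff π^{-1}(V) ∈ τ.
  V = {}: π^{-1}(V) = ∅ ∈ τ ✓.
  V = {[δ=η]}: π^{-1}(V) = {δ, η} ∉ τ ✗.
  V = {[ε=ζ]}: π^{-1}(V) = {ε, ζ} ∈ τ ✓.
  V = {[δ=η], [ε=ζ]}: π^{-1}(V) = {δ, ε, ζ, η} ∈ τ ✓.
Open sets in the quotient: τ_Q = {{}, {[ε=ζ]}, {[δ=η], [ε=ζ]}} (3 elements).


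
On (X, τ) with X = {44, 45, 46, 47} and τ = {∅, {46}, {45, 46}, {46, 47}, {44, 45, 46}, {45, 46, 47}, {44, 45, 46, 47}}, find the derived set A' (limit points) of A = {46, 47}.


A' = {44, 45, 47}

For each x ∈ X, list the open sets U ∈ τ with x ∈ U, then check whether U ∩ (A ∖ {x}) ≠ ∅ for every such U.
  x = 44: opens ∋ x are {44, 45, 46}, {44, 45, 46, 47}; each meets A ∖ {44}, so x IS a limit point.
  x = 45: opens ∋ x are {45, 46}, {44, 45, 46}, {45, 46, 47}, {44, 45, 46, 47}; each meets A ∖ {45}, so x IS a limit point.
  x = 46: open {46} ∋ x has {46} ∩ (A ∖ {46}) = ∅, so x is NOT a limit point.
  x = 47: opens ∋ x are {46, 47}, {45, 46, 47}, {44, 45, 46, 47}; each meets A ∖ {47}, so x IS a limit point.
Collecting: A' = {44, 45, 47}.


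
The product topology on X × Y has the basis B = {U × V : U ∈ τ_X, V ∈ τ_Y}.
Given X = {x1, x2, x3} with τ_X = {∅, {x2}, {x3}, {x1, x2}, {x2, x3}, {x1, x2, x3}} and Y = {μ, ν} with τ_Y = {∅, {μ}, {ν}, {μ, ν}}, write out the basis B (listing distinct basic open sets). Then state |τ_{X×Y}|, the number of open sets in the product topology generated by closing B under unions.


Basis B = {∅ × ∅, {x2} × {μ}, {x2} × {ν}, {x3} × {μ}, {x3} × {ν}, {x1, x2} × {μ}, {x1, x2} × {ν}, {x2} × {μ, ν}, {x2, x3} × {μ}, {x2, x3} × {ν}, {x3} × {μ, ν}, {x1, x2, x3} × {μ}, {x1, x2, x3} × {ν}, {x1, x2} × {μ, ν}, {x2, x3} × {μ, ν}, {x1, x2, x3} × {μ, ν}}; |τ_{X×Y}| = 36.

Enumerate products U × V with U ∈ τ_X, V ∈ τ_Y (deduplicated):
  ∅ × ∅ = {} (∅)
  {x2} × {μ} = {(x2,μ)}
  {x2} × {ν} = {(x2,ν)}
  {x3} × {μ} = {(x3,μ)}
  {x3} × {ν} = {(x3,ν)}
  {x1, x2} × {μ} = {(x1,μ), (x2,μ)}
  {x1, x2} × {ν} = {(x1,ν), (x2,ν)}
  {x2} × {μ, ν} = {(x2,μ), (x2,ν)}
  {x2, x3} × {μ} = {(x2,μ), (x3,μ)}
  {x2, x3} × {ν} = {(x2,ν), (x3,ν)}
  {x3} × {μ, ν} = {(x3,μ), (x3,ν)}
  {x1, x2, x3} × {μ} = {(x1,μ), (x2,μ), (x3,μ)}
  {x1, x2, x3} × {ν} = {(x1,ν), (x2,ν), (x3,ν)}
  {x1, x2} × {μ, ν} = {(x1,μ), (x1,ν), (x2,μ), (x2,ν)}
  {x2, x3} × {μ, ν} = {(x2,μ), (x2,ν), (x3,μ), (x3,ν)}
  {x1, x2, x3} × {μ, ν} = {(x1,μ), (x1,ν), (x2,μ), (x2,ν), (x3,μ), (x3,ν)}
These 16 distinct sets form the basis B.
Close under arbitrary unions to get τ_{X×Y}; counting gives |τ_{X×Y}| = 36.


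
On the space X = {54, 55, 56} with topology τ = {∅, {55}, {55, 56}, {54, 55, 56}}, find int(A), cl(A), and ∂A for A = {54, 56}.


int(A) = ∅, cl(A) = {54, 56}, ∂A = {54, 56}.

Closed sets in (X, τ) are complements of opens:
  closed(X, τ) = {∅, {54}, {54, 56}, {54, 55, 56}}.
int(A) = ⋃ {U ∈ τ : U ⊆ A}. Opens contained in A: ∅.
Taking the union of these: int(A) = ∅.
cl(A) = ⋂ {C closed : A ⊆ C}. Closed sets containing A: {54, 56}, {54, 55, 56}.
Intersecting these: cl(A) = {54, 56}.
∂A = cl(A) ∖ int(A) = {54, 56} ∖ ∅ = {54, 56}.


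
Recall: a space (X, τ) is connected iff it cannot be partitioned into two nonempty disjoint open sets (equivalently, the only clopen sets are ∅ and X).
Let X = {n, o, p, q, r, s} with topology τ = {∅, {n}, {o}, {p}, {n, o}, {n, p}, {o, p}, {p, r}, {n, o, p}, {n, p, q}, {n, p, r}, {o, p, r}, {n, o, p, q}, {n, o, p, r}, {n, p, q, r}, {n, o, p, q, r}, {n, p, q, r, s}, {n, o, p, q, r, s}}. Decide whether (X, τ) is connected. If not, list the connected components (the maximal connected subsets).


(X, τ) is disconnected; components = [{o}, {n, p, q, r, s}].

Find clopen sets (U ∈ τ with X ∖ U ∈ τ):
  U = ∅, X ∖ U = {n, o, p, q, r, s} — both open, so U is clopen.
  U = {o}, X ∖ U = {n, p, q, r, s} — both open, so U is clopen.
  U = {n, p, q, r, s}, X ∖ U = {o} — both open, so U is clopen.
  U = {n, o, p, q, r, s}, X ∖ U = ∅ — both open, so U is clopen.
Nontrivial clopen(s) exist: e.g. {o}. So (X, τ) is disconnected.
Compute connected components by grouping points that agree on all clopens:
  component: {o}
  component: {n, p, q, r, s}


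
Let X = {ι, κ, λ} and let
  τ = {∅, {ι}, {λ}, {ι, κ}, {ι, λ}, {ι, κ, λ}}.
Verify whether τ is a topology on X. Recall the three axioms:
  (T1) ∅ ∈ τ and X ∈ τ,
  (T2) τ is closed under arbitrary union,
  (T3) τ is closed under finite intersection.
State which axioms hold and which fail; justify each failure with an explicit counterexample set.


τ IS a topology on X.

Axiom (T1): ∅ ∈ τ? Yes; X ∈ τ? Yes.
Axiom (T2/T3): check pairwise unions and intersections of members of τ.
All pairwise intersections and unions checked — each lies in τ. Therefore τ satisfies (T1), (T2), (T3): it IS a topology on X.


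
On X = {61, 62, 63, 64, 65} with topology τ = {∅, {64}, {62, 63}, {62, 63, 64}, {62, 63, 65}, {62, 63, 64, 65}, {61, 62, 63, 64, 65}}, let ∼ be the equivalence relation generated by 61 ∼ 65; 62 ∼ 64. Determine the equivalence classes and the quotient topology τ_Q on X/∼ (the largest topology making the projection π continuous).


X/∼ = {[61=65], [62=64], [63]}; |τ_Q| = 3.

Equivalence classes: [61=65], [62=64], [63].
Quotient map π: X → X/∼ sends 61 ↦ [61=65], 62 ↦ [62=64], 63 ↦ [63], 64 ↦ [62=64], 65 ↦ [61=65].
For each subset V ⊆ X/∼, compute π^{-1}(V) ⊆ X and check whether π^{-1}(V) ∈ τ. V is open in τ_Q iff π^{-1}(V) ∈ τ.
  V = {}: π^{-1}(V) = ∅ ∈ τ ✓.
  V = {[61=65]}: π^{-1}(V) = {61, 65} ∉ τ ✗.
  V = {[62=64]}: π^{-1}(V) = {62, 64} ∉ τ ✗.
  V = {[61=65], [62=64]}: π^{-1}(V) = {61, 62, 64, 65} ∉ τ ✗.
  V = {[63]}: π^{-1}(V) = {63} ∉ τ ✗.
  V = {[61=65], [63]}: π^{-1}(V) = {61, 63, 65} ∉ τ ✗.
  V = {[62=64], [63]}: π^{-1}(V) = {62, 63, 64} ∈ τ ✓.
  V = {[61=65], [62=64], [63]}: π^{-1}(V) = {61, 62, 63, 64, 65} ∈ τ ✓.
Open sets in the quotient: τ_Q = {{}, {[62=64], [63]}, {[61=65], [62=64], [63]}} (3 elements).


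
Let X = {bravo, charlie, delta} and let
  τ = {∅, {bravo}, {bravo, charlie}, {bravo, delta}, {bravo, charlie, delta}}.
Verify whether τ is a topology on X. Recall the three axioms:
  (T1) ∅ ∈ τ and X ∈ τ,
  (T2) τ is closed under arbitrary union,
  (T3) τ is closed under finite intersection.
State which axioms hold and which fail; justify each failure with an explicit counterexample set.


τ IS a topology on X.

Axiom (T1): ∅ ∈ τ? Yes; X ∈ τ? Yes.
Axiom (T2/T3): check pairwise unions and intersections of members of τ.
All pairwise intersections and unions checked — each lies in τ. Therefore τ satisfies (T1), (T2), (T3): it IS a topology on X.


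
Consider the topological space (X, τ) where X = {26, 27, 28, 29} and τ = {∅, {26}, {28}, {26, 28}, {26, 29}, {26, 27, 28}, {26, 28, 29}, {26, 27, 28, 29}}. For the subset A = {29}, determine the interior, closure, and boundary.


int(A) = ∅, cl(A) = {29}, ∂A = {29}.

Closed sets in (X, τ) are complements of opens:
  closed(X, τ) = {∅, {27}, {29}, {27, 28}, {27, 29}, {26, 27, 29}, {27, 28, 29}, {26, 27, 28, 29}}.
int(A) = ⋃ {U ∈ τ : U ⊆ A}. Opens contained in A: ∅.
Taking the union of these: int(A) = ∅.
cl(A) = ⋂ {C closed : A ⊆ C}. Closed sets containing A: {29}, {27, 29}, {26, 27, 29}, {27, 28, 29}, {26, 27, 28, 29}.
Intersecting these: cl(A) = {29}.
∂A = cl(A) ∖ int(A) = {29} ∖ ∅ = {29}.


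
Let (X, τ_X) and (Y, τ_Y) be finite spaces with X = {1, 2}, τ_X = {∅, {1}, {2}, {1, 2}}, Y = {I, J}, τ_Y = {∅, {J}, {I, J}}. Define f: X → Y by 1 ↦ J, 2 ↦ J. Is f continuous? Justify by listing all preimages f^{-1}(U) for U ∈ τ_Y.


f IS continuous.

Compute f^{-1}(U) for each U ∈ τ_Y:
  U = ∅: f^{-1}(U) = ∅ ∈ τ_X ✓.
  U = {J}: f^{-1}(U) = {1, 2} ∈ τ_X ✓.
  U = {I, J}: f^{-1}(U) = {1, 2} ∈ τ_X ✓.
Every preimage lies in τ_X, so f IS continuous.


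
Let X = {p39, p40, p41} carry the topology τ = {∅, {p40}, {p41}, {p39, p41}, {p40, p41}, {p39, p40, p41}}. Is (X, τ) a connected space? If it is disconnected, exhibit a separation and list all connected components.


(X, τ) is disconnected; components = [{p40}, {p39, p41}].

Find clopen sets (U ∈ τ with X ∖ U ∈ τ):
  U = ∅, X ∖ U = {p39, p40, p41} — both open, so U is clopen.
  U = {p40}, X ∖ U = {p39, p41} — both open, so U is clopen.
  U = {p39, p41}, X ∖ U = {p40} — both open, so U is clopen.
  U = {p39, p40, p41}, X ∖ U = ∅ — both open, so U is clopen.
Nontrivial clopen(s) exist: e.g. {p40}. So (X, τ) is disconnected.
Compute connected components by grouping points that agree on all clopens:
  component: {p40}
  component: {p39, p41}


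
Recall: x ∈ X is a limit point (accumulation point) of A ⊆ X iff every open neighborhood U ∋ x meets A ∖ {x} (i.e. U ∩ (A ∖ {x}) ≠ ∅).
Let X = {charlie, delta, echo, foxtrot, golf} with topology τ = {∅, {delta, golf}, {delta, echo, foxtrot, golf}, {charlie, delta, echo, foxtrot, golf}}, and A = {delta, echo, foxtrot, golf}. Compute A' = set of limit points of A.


A' = {charlie, delta, echo, foxtrot, golf}

For each x ∈ X, list the open sets U ∈ τ with x ∈ U, then check whether U ∩ (A ∖ {x}) ≠ ∅ for every such U.
  x = charlie: opens ∋ x are {charlie, delta, echo, foxtrot, golf}; each meets A ∖ {charlie}, so x IS a limit point.
  x = delta: opens ∋ x are {delta, golf}, {delta, echo, foxtrot, golf}, {charlie, delta, echo, foxtrot, golf}; each meets A ∖ {delta}, so x IS a limit point.
  x = echo: opens ∋ x are {delta, echo, foxtrot, golf}, {charlie, delta, echo, foxtrot, golf}; each meets A ∖ {echo}, so x IS a limit point.
  x = foxtrot: opens ∋ x are {delta, echo, foxtrot, golf}, {charlie, delta, echo, foxtrot, golf}; each meets A ∖ {foxtrot}, so x IS a limit point.
  x = golf: opens ∋ x are {delta, golf}, {delta, echo, foxtrot, golf}, {charlie, delta, echo, foxtrot, golf}; each meets A ∖ {golf}, so x IS a limit point.
Collecting: A' = {charlie, delta, echo, foxtrot, golf}.


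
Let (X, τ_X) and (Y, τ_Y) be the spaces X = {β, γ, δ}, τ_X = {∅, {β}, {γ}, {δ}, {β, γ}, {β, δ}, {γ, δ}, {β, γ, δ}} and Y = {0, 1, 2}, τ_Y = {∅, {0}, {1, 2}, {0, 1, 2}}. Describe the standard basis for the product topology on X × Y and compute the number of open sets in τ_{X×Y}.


Basis B = {∅ × ∅, {β} × {0}, {γ} × {0}, {δ} × {0}, {β, γ} × {0}, {β, δ} × {0}, {β} × {1, 2}, {γ, δ} × {0}, {γ} × {1, 2}, {δ} × {1, 2}, {β} × {0, 1, 2}, {β, γ, δ} × {0}, {γ} × {0, 1, 2}, {δ} × {0, 1, 2}, {β, γ} × {1, 2}, {β, δ} × {1, 2}, {γ, δ} × {1, 2}, {β, γ} × {0, 1, 2}, {β, δ} × {0, 1, 2}, {β, γ, δ} × {1, 2}, {γ, δ} × {0, 1, 2}, {β, γ, δ} × {0, 1, 2}}; |τ_{X×Y}| = 64.

Enumerate products U × V with U ∈ τ_X, V ∈ τ_Y (deduplicated):
  ∅ × ∅ = {} (∅)
  {β} × {0} = {(β,0)}
  {γ} × {0} = {(γ,0)}
  {δ} × {0} = {(δ,0)}
  {β, γ} × {0} = {(β,0), (γ,0)}
  {β, δ} × {0} = {(β,0), (δ,0)}
  {β} × {1, 2} = {(β,1), (β,2)}
  {γ, δ} × {0} = {(γ,0), (δ,0)}
  {γ} × {1, 2} = {(γ,1), (γ,2)}
  {δ} × {1, 2} = {(δ,1), (δ,2)}
  {β} × {0, 1, 2} = {(β,0), (β,1), (β,2)}
  {β, γ, δ} × {0} = {(β,0), (γ,0), (δ,0)}
  {γ} × {0, 1, 2} = {(γ,0), (γ,1), (γ,2)}
  {δ} × {0, 1, 2} = {(δ,0), (δ,1), (δ,2)}
  {β, γ} × {1, 2} = {(β,1), (β,2), (γ,1), (γ,2)}
  {β, δ} × {1, 2} = {(β,1), (β,2), (δ,1), (δ,2)}
  {γ, δ} × {1, 2} = {(γ,1), (γ,2), (δ,1), (δ,2)}
  {β, γ} × {0, 1, 2} = {(β,0), (β,1), (β,2), (γ,0), (γ,1), (γ,2)}
  {β, δ} × {0, 1, 2} = {(β,0), (β,1), (β,2), (δ,0), (δ,1), (δ,2)}
  {β, γ, δ} × {1, 2} = {(β,1), (β,2), (γ,1), (γ,2), (δ,1), (δ,2)}
  {γ, δ} × {0, 1, 2} = {(γ,0), (γ,1), (γ,2), (δ,0), (δ,1), (δ,2)}
  {β, γ, δ} × {0, 1, 2} = {(β,0), (β,1), (β,2), (γ,0), (γ,1), (γ,2), (δ,0), (δ,1), (δ,2)}
These 22 distinct sets form the basis B.
Close under arbitrary unions to get τ_{X×Y}; counting gives |τ_{X×Y}| = 64.


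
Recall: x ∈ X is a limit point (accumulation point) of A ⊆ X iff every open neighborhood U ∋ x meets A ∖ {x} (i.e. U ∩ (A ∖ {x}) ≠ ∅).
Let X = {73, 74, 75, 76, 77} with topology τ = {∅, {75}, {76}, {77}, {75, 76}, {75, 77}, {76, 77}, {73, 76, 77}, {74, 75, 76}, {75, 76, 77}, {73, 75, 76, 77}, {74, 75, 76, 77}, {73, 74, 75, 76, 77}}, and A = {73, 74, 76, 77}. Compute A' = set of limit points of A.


A' = {73, 74}

For each x ∈ X, list the open sets U ∈ τ with x ∈ U, then check whether U ∩ (A ∖ {x}) ≠ ∅ for every such U.
  x = 73: opens ∋ x are {73, 76, 77}, {73, 75, 76, 77}, {73, 74, 75, 76, 77}; each meets A ∖ {73}, so x IS a limit point.
  x = 74: opens ∋ x are {74, 75, 76}, {74, 75, 76, 77}, {73, 74, 75, 76, 77}; each meets A ∖ {74}, so x IS a limit point.
  x = 75: open {75} ∋ x has {75} ∩ (A ∖ {75}) = ∅, so x is NOT a limit point.
  x = 76: open {76} ∋ x has {76} ∩ (A ∖ {76}) = ∅, so x is NOT a limit point.
  x = 77: open {77} ∋ x has {77} ∩ (A ∖ {77}) = ∅, so x is NOT a limit point.
Collecting: A' = {73, 74}.


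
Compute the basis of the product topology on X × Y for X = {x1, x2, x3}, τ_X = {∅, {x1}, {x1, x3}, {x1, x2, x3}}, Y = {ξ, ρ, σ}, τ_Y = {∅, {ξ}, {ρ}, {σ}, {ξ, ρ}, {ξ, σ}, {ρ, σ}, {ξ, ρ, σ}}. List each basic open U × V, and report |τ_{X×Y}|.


Basis B = {∅ × ∅, {x1} × {ξ}, {x1} × {ρ}, {x1} × {σ}, {x1} × {ξ, ρ}, {x1} × {ξ, σ}, {x1, x3} × {ξ}, {x1} × {ρ, σ}, {x1, x3} × {ρ}, {x1, x3} × {σ}, {x1} × {ξ, ρ, σ}, {x1, x2, x3} × {ξ}, {x1, x2, x3} × {ρ}, {x1, x2, x3} × {σ}, {x1, x3} × {ξ, ρ}, {x1, x3} × {ξ, σ}, {x1, x3} × {ρ, σ}, {x1, x3} × {ξ, ρ, σ}, {x1, x2, x3} × {ξ, ρ}, {x1, x2, x3} × {ξ, σ}, {x1, x2, x3} × {ρ, σ}, {x1, x2, x3} × {ξ, ρ, σ}}; |τ_{X×Y}| = 64.

Enumerate products U × V with U ∈ τ_X, V ∈ τ_Y (deduplicated):
  ∅ × ∅ = {} (∅)
  {x1} × {ξ} = {(x1,ξ)}
  {x1} × {ρ} = {(x1,ρ)}
  {x1} × {σ} = {(x1,σ)}
  {x1} × {ξ, ρ} = {(x1,ξ), (x1,ρ)}
  {x1} × {ξ, σ} = {(x1,ξ), (x1,σ)}
  {x1, x3} × {ξ} = {(x1,ξ), (x3,ξ)}
  {x1} × {ρ, σ} = {(x1,ρ), (x1,σ)}
  {x1, x3} × {ρ} = {(x1,ρ), (x3,ρ)}
  {x1, x3} × {σ} = {(x1,σ), (x3,σ)}
  {x1} × {ξ, ρ, σ} = {(x1,ξ), (x1,ρ), (x1,σ)}
  {x1, x2, x3} × {ξ} = {(x1,ξ), (x2,ξ), (x3,ξ)}
  {x1, x2, x3} × {ρ} = {(x1,ρ), (x2,ρ), (x3,ρ)}
  {x1, x2, x3} × {σ} = {(x1,σ), (x2,σ), (x3,σ)}
  {x1, x3} × {ξ, ρ} = {(x1,ξ), (x1,ρ), (x3,ξ), (x3,ρ)}
  {x1, x3} × {ξ, σ} = {(x1,ξ), (x1,σ), (x3,ξ), (x3,σ)}
  {x1, x3} × {ρ, σ} = {(x1,ρ), (x1,σ), (x3,ρ), (x3,σ)}
  {x1, x3} × {ξ, ρ, σ} = {(x1,ξ), (x1,ρ), (x1,σ), (x3,ξ), (x3,ρ), (x3,σ)}
  {x1, x2, x3} × {ξ, ρ} = {(x1,ξ), (x1,ρ), (x2,ξ), (x2,ρ), (x3,ξ), (x3,ρ)}
  {x1, x2, x3} × {ξ, σ} = {(x1,ξ), (x1,σ), (x2,ξ), (x2,σ), (x3,ξ), (x3,σ)}
  {x1, x2, x3} × {ρ, σ} = {(x1,ρ), (x1,σ), (x2,ρ), (x2,σ), (x3,ρ), (x3,σ)}
  {x1, x2, x3} × {ξ, ρ, σ} = {(x1,ξ), (x1,ρ), (x1,σ), (x2,ξ), (x2,ρ), (x2,σ), (x3,ξ), (x3,ρ), (x3,σ)}
These 22 distinct sets form the basis B.
Close under arbitrary unions to get τ_{X×Y}; counting gives |τ_{X×Y}| = 64.


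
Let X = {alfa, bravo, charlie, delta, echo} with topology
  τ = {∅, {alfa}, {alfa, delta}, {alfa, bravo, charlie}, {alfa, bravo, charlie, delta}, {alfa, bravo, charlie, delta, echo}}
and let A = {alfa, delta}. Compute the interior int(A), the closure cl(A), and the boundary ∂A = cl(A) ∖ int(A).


int(A) = {alfa, delta}, cl(A) = {alfa, bravo, charlie, delta, echo}, ∂A = {bravo, charlie, echo}.

Closed sets in (X, τ) are complements of opens:
  closed(X, τ) = {∅, {echo}, {delta, echo}, {bravo, charlie, echo}, {bravo, charlie, delta, echo}, {alfa, bravo, charlie, delta, echo}}.
int(A) = ⋃ {U ∈ τ : U ⊆ A}. Opens contained in A: ∅, {alfa}, {alfa, delta}.
Taking the union of these: int(A) = {alfa, delta}.
cl(A) = ⋂ {C closed : A ⊆ C}. Closed sets containing A: {alfa, bravo, charlie, delta, echo}.
Intersecting these: cl(A) = {alfa, bravo, charlie, delta, echo}.
∂A = cl(A) ∖ int(A) = {alfa, bravo, charlie, delta, echo} ∖ {alfa, delta} = {bravo, charlie, echo}.


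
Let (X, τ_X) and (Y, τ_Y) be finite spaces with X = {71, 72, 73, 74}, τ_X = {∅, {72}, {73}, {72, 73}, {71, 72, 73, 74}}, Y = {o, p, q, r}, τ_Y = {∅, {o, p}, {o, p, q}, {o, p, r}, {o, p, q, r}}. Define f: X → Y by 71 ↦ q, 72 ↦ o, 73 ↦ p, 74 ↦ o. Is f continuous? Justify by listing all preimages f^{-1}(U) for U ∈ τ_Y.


f is NOT continuous.

Compute f^{-1}(U) for each U ∈ τ_Y:
  U = ∅: f^{-1}(U) = ∅ ∈ τ_X ✓.
  U = {o, p}: f^{-1}(U) = {72, 73, 74} ∉ τ_X ✗.
  U = {o, p, q}: f^{-1}(U) = {71, 72, 73, 74} ∈ τ_X ✓.
  U = {o, p, r}: f^{-1}(U) = {72, 73, 74} ∉ τ_X ✗.
  U = {o, p, q, r}: f^{-1}(U) = {71, 72, 73, 74} ∈ τ_X ✓.
Found U = {o, p} with f^{-1}(U) = {72, 73, 74} not in τ_X. Therefore f is NOT continuous.


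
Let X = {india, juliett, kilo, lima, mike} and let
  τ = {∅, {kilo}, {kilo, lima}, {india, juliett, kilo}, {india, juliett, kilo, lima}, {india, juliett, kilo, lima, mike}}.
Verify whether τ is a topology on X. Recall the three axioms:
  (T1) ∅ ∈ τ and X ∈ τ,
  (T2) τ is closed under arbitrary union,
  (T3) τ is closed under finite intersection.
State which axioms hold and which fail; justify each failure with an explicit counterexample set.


τ IS a topology on X.

Axiom (T1): ∅ ∈ τ? Yes; X ∈ τ? Yes.
Axiom (T2/T3): check pairwise unions and intersections of members of τ.
All pairwise intersections and unions checked — each lies in τ. Therefore τ satisfies (T1), (T2), (T3): it IS a topology on X.


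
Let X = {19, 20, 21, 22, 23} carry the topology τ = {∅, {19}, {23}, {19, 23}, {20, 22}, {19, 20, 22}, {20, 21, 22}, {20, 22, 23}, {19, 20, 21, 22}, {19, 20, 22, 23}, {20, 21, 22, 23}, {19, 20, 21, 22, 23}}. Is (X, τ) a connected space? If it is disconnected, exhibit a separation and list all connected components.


(X, τ) is disconnected; components = [{19}, {23}, {20, 21, 22}].

Find clopen sets (U ∈ τ with X ∖ U ∈ τ):
  U = ∅, X ∖ U = {19, 20, 21, 22, 23} — both open, so U is clopen.
  U = {19}, X ∖ U = {20, 21, 22, 23} — both open, so U is clopen.
  U = {23}, X ∖ U = {19, 20, 21, 22} — both open, so U is clopen.
  U = {19, 23}, X ∖ U = {20, 21, 22} — both open, so U is clopen.
  U = {20, 21, 22}, X ∖ U = {19, 23} — both open, so U is clopen.
  U = {19, 20, 21, 22}, X ∖ U = {23} — both open, so U is clopen.
  U = {20, 21, 22, 23}, X ∖ U = {19} — both open, so U is clopen.
  U = {19, 20, 21, 22, 23}, X ∖ U = ∅ — both open, so U is clopen.
Nontrivial clopen(s) exist: e.g. {20, 21, 22}. So (X, τ) is disconnected.
Compute connected components by grouping points that agree on all clopens:
  component: {19}
  component: {23}
  component: {20, 21, 22}


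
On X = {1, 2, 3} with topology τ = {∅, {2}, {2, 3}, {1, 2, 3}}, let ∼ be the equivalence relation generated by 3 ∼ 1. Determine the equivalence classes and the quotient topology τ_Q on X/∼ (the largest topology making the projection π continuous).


X/∼ = {[1=3], [2]}; |τ_Q| = 3.

Equivalence classes: [1=3], [2].
Quotient map π: X → X/∼ sends 1 ↦ [1=3], 2 ↦ [2], 3 ↦ [1=3].
For each subset V ⊆ X/∼, compute π^{-1}(V) ⊆ X and check whether π^{-1}(V) ∈ τ. V is open in τ_Q iff π^{-1}(V) ∈ τ.
  V = {}: π^{-1}(V) = ∅ ∈ τ ✓.
  V = {[1=3]}: π^{-1}(V) = {1, 3} ∉ τ ✗.
  V = {[2]}: π^{-1}(V) = {2} ∈ τ ✓.
  V = {[1=3], [2]}: π^{-1}(V) = {1, 2, 3} ∈ τ ✓.
Open sets in the quotient: τ_Q = {{}, {[2]}, {[1=3], [2]}} (3 elements).


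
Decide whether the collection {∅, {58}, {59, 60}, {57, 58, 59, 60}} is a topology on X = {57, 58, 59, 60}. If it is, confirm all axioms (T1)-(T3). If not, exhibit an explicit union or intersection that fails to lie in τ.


τ is NOT a topology on X.

Axiom (T1): ∅ ∈ τ? Yes; X ∈ τ? Yes.
Axiom (T2/T3): check pairwise unions and intersections of members of τ.
Counterexample for (T2): {58} ∪ {59, 60} = {58, 59, 60} ∉ τ. Therefore τ is NOT a topology.


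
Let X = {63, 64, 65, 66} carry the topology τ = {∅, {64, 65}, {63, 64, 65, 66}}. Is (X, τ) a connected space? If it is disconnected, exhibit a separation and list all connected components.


(X, τ) is connected.

Find clopen sets (U ∈ τ with X ∖ U ∈ τ):
  U = ∅, X ∖ U = {63, 64, 65, 66} — both open, so U is clopen.
  U = {63, 64, 65, 66}, X ∖ U = ∅ — both open, so U is clopen.
Only trivial clopens (∅ and X) exist, so (X, τ) is connected.
Compute connected components by grouping points that agree on all clopens:
  component: {63, 64, 65, 66}


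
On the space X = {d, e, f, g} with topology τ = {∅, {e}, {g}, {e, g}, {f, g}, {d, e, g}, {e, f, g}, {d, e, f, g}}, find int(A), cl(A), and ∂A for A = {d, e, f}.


int(A) = {e}, cl(A) = {d, e, f}, ∂A = {d, f}.

Closed sets in (X, τ) are complements of opens:
  closed(X, τ) = {∅, {d}, {f}, {d, e}, {d, f}, {d, e, f}, {d, f, g}, {d, e, f, g}}.
int(A) = ⋃ {U ∈ τ : U ⊆ A}. Opens contained in A: ∅, {e}.
Taking the union of these: int(A) = {e}.
cl(A) = ⋂ {C closed : A ⊆ C}. Closed sets containing A: {d, e, f}, {d, e, f, g}.
Intersecting these: cl(A) = {d, e, f}.
∂A = cl(A) ∖ int(A) = {d, e, f} ∖ {e} = {d, f}.


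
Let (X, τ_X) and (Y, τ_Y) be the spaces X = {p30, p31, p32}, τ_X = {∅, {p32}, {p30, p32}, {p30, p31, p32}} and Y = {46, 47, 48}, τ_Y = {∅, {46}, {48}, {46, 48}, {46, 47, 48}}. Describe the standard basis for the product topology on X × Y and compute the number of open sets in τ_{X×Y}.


Basis B = {∅ × ∅, {p32} × {46}, {p32} × {48}, {p30, p32} × {46}, {p30, p32} × {48}, {p32} × {46, 48}, {p30, p31, p32} × {46}, {p30, p31, p32} × {48}, {p32} × {46, 47, 48}, {p30, p32} × {46, 48}, {p30, p32} × {46, 47, 48}, {p30, p31, p32} × {46, 48}, {p30, p31, p32} × {46, 47, 48}}; |τ_{X×Y}| = 30.

Enumerate products U × V with U ∈ τ_X, V ∈ τ_Y (deduplicated):
  ∅ × ∅ = {} (∅)
  {p32} × {46} = {(p32,46)}
  {p32} × {48} = {(p32,48)}
  {p30, p32} × {46} = {(p30,46), (p32,46)}
  {p30, p32} × {48} = {(p30,48), (p32,48)}
  {p32} × {46, 48} = {(p32,46), (p32,48)}
  {p30, p31, p32} × {46} = {(p30,46), (p31,46), (p32,46)}
  {p30, p31, p32} × {48} = {(p30,48), (p31,48), (p32,48)}
  {p32} × {46, 47, 48} = {(p32,46), (p32,47), (p32,48)}
  {p30, p32} × {46, 48} = {(p30,46), (p30,48), (p32,46), (p32,48)}
  {p30, p32} × {46, 47, 48} = {(p30,46), (p30,47), (p30,48), (p32,46), (p32,47), (p32,48)}
  {p30, p31, p32} × {46, 48} = {(p30,46), (p30,48), (p31,46), (p31,48), (p32,46), (p32,48)}
  {p30, p31, p32} × {46, 47, 48} = {(p30,46), (p30,47), (p30,48), (p31,46), (p31,47), (p31,48), (p32,46), (p32,47), (p32,48)}
These 13 distinct sets form the basis B.
Close under arbitrary unions to get τ_{X×Y}; counting gives |τ_{X×Y}| = 30.


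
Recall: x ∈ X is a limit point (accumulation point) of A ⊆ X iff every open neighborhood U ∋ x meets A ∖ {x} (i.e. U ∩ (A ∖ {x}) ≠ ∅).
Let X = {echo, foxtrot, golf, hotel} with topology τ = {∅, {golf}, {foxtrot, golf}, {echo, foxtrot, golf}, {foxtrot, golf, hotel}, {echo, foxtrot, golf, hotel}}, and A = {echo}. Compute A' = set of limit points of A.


A' = ∅

For each x ∈ X, list the open sets U ∈ τ with x ∈ U, then check whether U ∩ (A ∖ {x}) ≠ ∅ for every such U.
  x = echo: open {echo, foxtrot, golf} ∋ x has {echo, foxtrot, golf} ∩ (A ∖ {echo}) = ∅, so x is NOT a limit point.
  x = foxtrot: open {foxtrot, golf} ∋ x has {foxtrot, golf} ∩ (A ∖ {foxtrot}) = ∅, so x is NOT a limit point.
  x = golf: open {golf} ∋ x has {golf} ∩ (A ∖ {golf}) = ∅, so x is NOT a limit point.
  x = hotel: open {foxtrot, golf, hotel} ∋ x has {foxtrot, golf, hotel} ∩ (A ∖ {hotel}) = ∅, so x is NOT a limit point.
Collecting: A' = ∅.


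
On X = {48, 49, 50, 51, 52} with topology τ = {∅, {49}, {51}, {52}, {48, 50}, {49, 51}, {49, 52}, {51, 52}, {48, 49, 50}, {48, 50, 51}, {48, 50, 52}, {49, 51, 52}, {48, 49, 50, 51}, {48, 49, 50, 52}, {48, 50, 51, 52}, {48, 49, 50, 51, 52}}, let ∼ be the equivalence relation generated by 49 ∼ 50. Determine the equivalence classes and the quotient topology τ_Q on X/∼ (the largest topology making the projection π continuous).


X/∼ = {[48], [49=50], [51], [52]}; |τ_Q| = 8.

Equivalence classes: [48], [49=50], [51], [52].
Quotient map π: X → X/∼ sends 48 ↦ [48], 49 ↦ [49=50], 50 ↦ [49=50], 51 ↦ [51], 52 ↦ [52].
For each subset V ⊆ X/∼, compute π^{-1}(V) ⊆ X and check whether π^{-1}(V) ∈ τ. V is open in τ_Q iff π^{-1}(V) ∈ τ.
  V = {}: π^{-1}(V) = ∅ ∈ τ ✓.
  V = {[48]}: π^{-1}(V) = {48} ∉ τ ✗.
  V = {[49=50]}: π^{-1}(V) = {49, 50} ∉ τ ✗.
  V = {[48], [49=50]}: π^{-1}(V) = {48, 49, 50} ∈ τ ✓.
  V = {[51]}: π^{-1}(V) = {51} ∈ τ ✓.
  V = {[48], [51]}: π^{-1}(V) = {48, 51} ∉ τ ✗.
  V = {[49=50], [51]}: π^{-1}(V) = {49, 50, 51} ∉ τ ✗.
  V = {[48], [49=50], [51]}: π^{-1}(V) = {48, 49, 50, 51} ∈ τ ✓.
  V = {[52]}: π^{-1}(V) = {52} ∈ τ ✓.
  V = {[48], [52]}: π^{-1}(V) = {48, 52} ∉ τ ✗.
  V = {[49=50], [52]}: π^{-1}(V) = {49, 50, 52} ∉ τ ✗.
  V = {[48], [49=50], [52]}: π^{-1}(V) = {48, 49, 50, 52} ∈ τ ✓.
  V = {[51], [52]}: π^{-1}(V) = {51, 52} ∈ τ ✓.
  V = {[48], [51], [52]}: π^{-1}(V) = {48, 51, 52} ∉ τ ✗.
  V = {[49=50], [51], [52]}: π^{-1}(V) = {49, 50, 51, 52} ∉ τ ✗.
  V = {[48], [49=50], [51], [52]}: π^{-1}(V) = {48, 49, 50, 51, 52} ∈ τ ✓.
Open sets in the quotient: τ_Q = {{}, {[48], [49=50]}, {[51]}, {[48], [49=50], [51]}, {[52]}, {[48], [49=50], [52]}, {[51], [52]}, {[48], [49=50], [51], [52]}} (8 elements).
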